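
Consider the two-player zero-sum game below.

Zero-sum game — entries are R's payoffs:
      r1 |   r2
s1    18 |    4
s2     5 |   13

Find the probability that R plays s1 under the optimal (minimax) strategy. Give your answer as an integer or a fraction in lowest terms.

Row minima are 4 and 5, so R's maximin is 5; column maxima are 18 and 13, so C's minimax is 13. These differ, so the equilibrium is in mixed strategies.
Let R play s1 with probability p. C is indifferent when 18p + 5(1−p) = 4p + 13(1−p), giving p = 4/11.

4/11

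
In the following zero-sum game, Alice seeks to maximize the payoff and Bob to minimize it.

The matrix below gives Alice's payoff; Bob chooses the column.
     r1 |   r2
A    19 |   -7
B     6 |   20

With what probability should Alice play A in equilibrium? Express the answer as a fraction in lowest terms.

Row minima are -7 and 6, so Alice's maximin is 6; column maxima are 19 and 20, so Bob's minimax is 19. These differ, so the equilibrium is in mixed strategies.
Let Alice play A with probability p. Bob is indifferent when 19p + 6(1−p) = −7p + 20(1−p), giving p = 7/20.

7/20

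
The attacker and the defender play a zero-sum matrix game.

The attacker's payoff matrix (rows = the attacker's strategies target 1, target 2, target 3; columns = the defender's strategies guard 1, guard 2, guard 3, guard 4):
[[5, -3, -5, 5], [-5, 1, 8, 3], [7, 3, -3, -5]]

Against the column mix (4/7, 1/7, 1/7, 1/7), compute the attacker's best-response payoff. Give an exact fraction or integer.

target 1: (5)·(4/7) + (-3)·(1/7) + (-5)·(1/7) + (5)·(1/7) = 17/7.
target 2: (-5)·(4/7) + (1)·(1/7) + (8)·(1/7) + (3)·(1/7) = -8/7.
target 3: (7)·(4/7) + (3)·(1/7) + (-3)·(1/7) + (-5)·(1/7) = 23/7.
The best pure response is target 3 with expected payoff 23/7.

23/7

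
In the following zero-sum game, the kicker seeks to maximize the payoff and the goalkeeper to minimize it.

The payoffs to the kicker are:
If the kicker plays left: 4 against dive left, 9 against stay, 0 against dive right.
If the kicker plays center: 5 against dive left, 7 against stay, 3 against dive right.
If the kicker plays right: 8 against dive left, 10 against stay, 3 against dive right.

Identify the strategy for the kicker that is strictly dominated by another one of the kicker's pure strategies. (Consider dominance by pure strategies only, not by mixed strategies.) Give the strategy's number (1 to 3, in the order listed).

1

Compare left with right: 8 > 4, 10 > 9, 3 > 0.
So right strictly dominates left for the kicker; left is strictly dominated.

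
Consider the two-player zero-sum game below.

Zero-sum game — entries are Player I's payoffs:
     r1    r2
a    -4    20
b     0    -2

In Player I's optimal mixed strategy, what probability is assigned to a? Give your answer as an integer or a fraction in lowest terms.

1/13

Row minima are -4 and -2, so Player I's maximin is -2; column maxima are 0 and 20, so Player II's minimax is 0. These differ, so the equilibrium is in mixed strategies.
Let Player I play a with probability p. Player II is indifferent when −4p = 20p − 2(1−p), giving p = 1/13.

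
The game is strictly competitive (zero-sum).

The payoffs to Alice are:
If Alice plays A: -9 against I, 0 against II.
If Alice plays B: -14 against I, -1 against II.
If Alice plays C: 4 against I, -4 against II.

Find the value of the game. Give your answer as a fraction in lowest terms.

-36/17

Row B is strictly dominated by row A, so Alice never plays it.
The remaining 2×2 game on (A, C) × (I, II) has no saddle point. Let Alice play A with probability p; indifference gives −9p + 4(1−p) = −4(1−p), so p = 8/17.
Similarly Bob's optimal q on I is 4/17, and the value is -9·(4/17) + (0)·(13/17) = -36/17.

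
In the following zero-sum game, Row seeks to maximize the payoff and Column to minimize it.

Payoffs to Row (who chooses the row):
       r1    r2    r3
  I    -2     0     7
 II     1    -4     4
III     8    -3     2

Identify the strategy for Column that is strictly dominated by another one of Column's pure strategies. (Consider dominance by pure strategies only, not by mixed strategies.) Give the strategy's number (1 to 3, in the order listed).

3

Column prefers columns that give Row less. Compare r3 with r2: 0 < 7, -4 < 4, -3 < 2.
So r2 strictly dominates r3 for Column; r3 is strictly dominated.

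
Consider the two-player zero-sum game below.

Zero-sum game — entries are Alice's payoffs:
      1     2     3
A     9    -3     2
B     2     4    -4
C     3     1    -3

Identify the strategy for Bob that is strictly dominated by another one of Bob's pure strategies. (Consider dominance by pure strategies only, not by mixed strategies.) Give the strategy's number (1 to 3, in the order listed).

Bob prefers columns that give Alice less. Compare 1 with 3: 2 < 9, -4 < 2, -3 < 3.
So 3 strictly dominates 1 for Bob; 1 is strictly dominated.

1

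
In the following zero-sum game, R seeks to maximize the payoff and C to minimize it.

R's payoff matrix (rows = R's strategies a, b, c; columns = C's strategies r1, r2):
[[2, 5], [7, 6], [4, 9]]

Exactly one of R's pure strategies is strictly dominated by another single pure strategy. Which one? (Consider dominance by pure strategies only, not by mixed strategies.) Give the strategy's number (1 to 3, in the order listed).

1

Compare a with b: 7 > 2, 6 > 5.
So b strictly dominates a for R; a is strictly dominated.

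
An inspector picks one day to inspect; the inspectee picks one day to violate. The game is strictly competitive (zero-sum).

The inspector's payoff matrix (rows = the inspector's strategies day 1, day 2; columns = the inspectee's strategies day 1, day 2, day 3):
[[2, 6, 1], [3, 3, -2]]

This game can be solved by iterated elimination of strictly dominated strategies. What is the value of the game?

1

Column day 1 is strictly dominated by day 3 for the inspectee (1<2, -2<3); eliminate day 1.
Row day 2 is strictly dominated by row day 1 (6>3, 1>-2); eliminate day 2.
Column day 2 is strictly dominated by day 3 for the inspectee (1<6); eliminate day 2.
Only (day 1, day 3) remains, with payoff 1.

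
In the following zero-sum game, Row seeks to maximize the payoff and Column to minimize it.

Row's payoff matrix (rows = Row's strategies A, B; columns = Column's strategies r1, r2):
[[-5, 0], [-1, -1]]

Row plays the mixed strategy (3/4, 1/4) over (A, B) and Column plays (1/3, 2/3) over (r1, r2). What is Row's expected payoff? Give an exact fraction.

Against (1/3, 2/3), each row's expected payoff is A: -5/3; B: -1.
Taking the (3/4, 1/4)-weighted average: (3/4)·(-5/3) + (1/4)·(-1) = -3/2.

-3/2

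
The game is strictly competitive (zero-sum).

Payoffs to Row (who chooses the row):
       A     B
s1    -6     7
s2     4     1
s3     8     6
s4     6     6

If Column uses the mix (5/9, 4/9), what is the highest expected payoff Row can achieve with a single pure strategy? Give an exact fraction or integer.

64/9

s1: (-6)·(5/9) + (7)·(4/9) = -2/9.
s2: (4)·(5/9) + (1)·(4/9) = 8/3.
s3: (8)·(5/9) + (6)·(4/9) = 64/9.
s4: (6)·(5/9) + (6)·(4/9) = 6.
The best pure response is s3 with expected payoff 64/9.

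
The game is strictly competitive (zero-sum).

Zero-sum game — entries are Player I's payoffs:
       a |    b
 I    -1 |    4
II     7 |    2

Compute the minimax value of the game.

3

Row minima are -1 and 2, so Player I's maximin is 2; column maxima are 7 and 4, so Player II's minimax is 4. These differ, so the equilibrium is in mixed strategies.
Let Player I play I with probability p. Player II is indifferent when −p + 7(1−p) = 4p + 2(1−p), giving p = 1/2.
Let Player II play a with probability q. Player I is indifferent when −q + 4(1−q) = 7q + 2(1−q), giving q = 1/5.
The value is -1·(1/5) + (4)·(4/5) = 3.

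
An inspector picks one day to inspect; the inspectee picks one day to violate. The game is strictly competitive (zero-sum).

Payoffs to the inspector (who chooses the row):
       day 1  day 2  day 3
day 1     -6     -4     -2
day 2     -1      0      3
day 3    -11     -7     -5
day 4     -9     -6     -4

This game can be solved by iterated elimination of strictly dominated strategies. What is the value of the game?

Row day 3 is strictly dominated by row day 1 (-6>-11, -4>-7, -2>-5); eliminate day 3.
Column day 3 is strictly dominated by day 1 for the inspectee (-6<-2, -1<3, -9<-4); eliminate day 3.
Column day 2 is strictly dominated by day 1 for the inspectee (-6<-4, -1<0, -9<-6); eliminate day 2.
Row day 1 is strictly dominated by row day 2 (-1>-6); eliminate day 1.
Row day 4 is strictly dominated by row day 2 (-1>-9); eliminate day 4.
Only (day 2, day 1) remains, with payoff -1.

-1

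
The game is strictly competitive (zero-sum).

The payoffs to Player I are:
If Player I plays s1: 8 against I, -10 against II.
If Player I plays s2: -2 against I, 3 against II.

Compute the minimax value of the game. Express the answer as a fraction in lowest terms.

4/23

Row minima are -10 and -2, so Player I's maximin is -2; column maxima are 8 and 3, so Player II's minimax is 3. These differ, so the equilibrium is in mixed strategies.
Let Player I play s1 with probability p. Player II is indifferent when 8p − 2(1−p) = −10p + 3(1−p), giving p = 5/23.
Let Player II play I with probability q. Player I is indifferent when 8q − 10(1−q) = −2q + 3(1−q), giving q = 13/23.
The value is 8·(13/23) + (-10)·(10/23) = 4/23.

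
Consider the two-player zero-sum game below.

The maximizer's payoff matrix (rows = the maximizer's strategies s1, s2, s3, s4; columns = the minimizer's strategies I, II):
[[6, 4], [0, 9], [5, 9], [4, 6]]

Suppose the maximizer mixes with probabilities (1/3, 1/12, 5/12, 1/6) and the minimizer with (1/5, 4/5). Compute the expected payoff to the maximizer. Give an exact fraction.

Against (1/5, 4/5), each row's expected payoff is s1: 22/5; s2: 36/5; s3: 41/5; s4: 28/5.
Taking the (1/3, 1/12, 5/12, 1/6)-weighted average: (1/3)·(22/5) + (1/12)·(36/5) + (5/12)·(41/5) + (1/6)·(28/5) = 77/12.

77/12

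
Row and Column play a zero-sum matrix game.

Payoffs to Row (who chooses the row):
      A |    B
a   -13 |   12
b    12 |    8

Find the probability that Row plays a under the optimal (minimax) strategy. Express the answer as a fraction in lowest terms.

4/29

Row minima are -13 and 8, so Row's maximin is 8; column maxima are 12 and 12, so Column's minimax is 12. These differ, so the equilibrium is in mixed strategies.
Let Row play a with probability p. Column is indifferent when −13p + 12(1−p) = 12p + 8(1−p), giving p = 4/29.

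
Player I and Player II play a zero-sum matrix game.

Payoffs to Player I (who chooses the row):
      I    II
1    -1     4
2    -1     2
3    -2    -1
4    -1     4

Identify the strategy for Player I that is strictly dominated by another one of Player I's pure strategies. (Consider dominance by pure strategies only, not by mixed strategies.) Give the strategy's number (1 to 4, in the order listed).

Compare 3 with 1: -1 > -2, 4 > -1.
So 1 strictly dominates 3 for Player I; 3 is strictly dominated.

3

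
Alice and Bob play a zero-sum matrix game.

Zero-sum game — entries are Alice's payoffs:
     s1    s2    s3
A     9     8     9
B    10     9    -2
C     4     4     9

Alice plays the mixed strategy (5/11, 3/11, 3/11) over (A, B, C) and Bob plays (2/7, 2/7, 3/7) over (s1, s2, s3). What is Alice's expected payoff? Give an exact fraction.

Against (2/7, 2/7, 3/7), each row's expected payoff is A: 61/7; B: 32/7; C: 43/7.
Taking the (5/11, 3/11, 3/11)-weighted average: (5/11)·(61/7) + (3/11)·(32/7) + (3/11)·(43/7) = 530/77.

530/77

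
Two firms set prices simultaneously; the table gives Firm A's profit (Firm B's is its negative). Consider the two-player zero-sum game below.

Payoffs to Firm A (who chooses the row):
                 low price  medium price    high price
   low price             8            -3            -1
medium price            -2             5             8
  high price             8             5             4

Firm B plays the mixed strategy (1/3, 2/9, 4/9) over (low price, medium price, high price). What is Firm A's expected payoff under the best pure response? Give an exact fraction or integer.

low price: (8)·(1/3) + (-3)·(2/9) + (-1)·(4/9) = 14/9.
medium price: (-2)·(1/3) + (5)·(2/9) + (8)·(4/9) = 4.
high price: (8)·(1/3) + (5)·(2/9) + (4)·(4/9) = 50/9.
The best pure response is high price with expected payoff 50/9.

50/9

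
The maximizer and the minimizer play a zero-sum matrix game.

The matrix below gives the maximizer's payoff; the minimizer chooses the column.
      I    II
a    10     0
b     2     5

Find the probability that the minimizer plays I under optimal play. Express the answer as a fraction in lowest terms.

Row minima are 0 and 2, so the maximizer's maximin is 2; column maxima are 10 and 5, so the minimizer's minimax is 5. These differ, so the equilibrium is in mixed strategies.
Let the minimizer play I with probability q. The maximizer is indifferent when 10q = 2q + 5(1−q), giving q = 5/13.

5/13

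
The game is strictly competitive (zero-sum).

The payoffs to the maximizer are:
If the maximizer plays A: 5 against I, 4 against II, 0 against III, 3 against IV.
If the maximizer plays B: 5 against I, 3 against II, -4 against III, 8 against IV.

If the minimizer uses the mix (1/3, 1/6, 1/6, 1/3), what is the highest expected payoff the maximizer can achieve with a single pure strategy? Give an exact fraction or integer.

A: (5)·(1/3) + (4)·(1/6) + (0)·(1/6) + (3)·(1/3) = 10/3.
B: (5)·(1/3) + (3)·(1/6) + (-4)·(1/6) + (8)·(1/3) = 25/6.
The best pure response is B with expected payoff 25/6.

25/6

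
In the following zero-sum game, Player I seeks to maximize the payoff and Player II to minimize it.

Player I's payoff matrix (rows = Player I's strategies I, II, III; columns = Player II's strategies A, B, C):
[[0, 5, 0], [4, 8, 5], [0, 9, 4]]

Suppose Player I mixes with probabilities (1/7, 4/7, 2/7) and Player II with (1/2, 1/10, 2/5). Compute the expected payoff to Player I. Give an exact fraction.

Against (1/2, 1/10, 2/5), each row's expected payoff is I: 1/2; II: 24/5; III: 5/2.
Taking the (1/7, 4/7, 2/7)-weighted average: (1/7)·(1/2) + (4/7)·(24/5) + (2/7)·(5/2) = 247/70.

247/70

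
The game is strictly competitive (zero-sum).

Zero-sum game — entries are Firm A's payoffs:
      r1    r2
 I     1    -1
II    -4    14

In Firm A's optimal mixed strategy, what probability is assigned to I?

9/10

Row minima are -1 and -4, so Firm A's maximin is -1; column maxima are 1 and 14, so Firm B's minimax is 1. These differ, so the equilibrium is in mixed strategies.
Let Firm A play I with probability p. Firm B is indifferent when p − 4(1−p) = −p + 14(1−p), giving p = 9/10.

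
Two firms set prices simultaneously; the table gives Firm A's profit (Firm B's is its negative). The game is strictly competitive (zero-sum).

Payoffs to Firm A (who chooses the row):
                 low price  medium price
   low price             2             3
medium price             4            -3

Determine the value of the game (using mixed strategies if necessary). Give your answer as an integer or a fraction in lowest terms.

9/4

Row minima are 2 and -3, so Firm A's maximin is 2; column maxima are 4 and 3, so Firm B's minimax is 3. These differ, so the equilibrium is in mixed strategies.
Let Firm A play low price with probability p. Firm B is indifferent when 2p + 4(1−p) = 3p − 3(1−p), giving p = 7/8.
Let Firm B play low price with probability q. Firm A is indifferent when 2q + 3(1−q) = 4q − 3(1−q), giving q = 3/4.
The value is 2·(3/4) + (3)·(1/4) = 9/4.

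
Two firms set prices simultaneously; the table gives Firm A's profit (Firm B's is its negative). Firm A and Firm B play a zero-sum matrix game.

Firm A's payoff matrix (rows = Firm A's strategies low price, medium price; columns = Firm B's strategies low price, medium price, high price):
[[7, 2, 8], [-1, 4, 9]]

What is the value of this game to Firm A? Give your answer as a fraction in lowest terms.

Column high price is strictly dominated by medium price for Firm B (it gives Firm A more in every row).
The remaining 2×2 game on (low price, medium price) × (low price, medium price) has no saddle point. Let Firm A play low price with probability p; indifference gives 7p − (1−p) = 2p + 4(1−p), so p = 1/2.
Similarly Firm B's optimal q on low price is 1/5, and the value is 7·(1/5) + (2)·(4/5) = 3.

3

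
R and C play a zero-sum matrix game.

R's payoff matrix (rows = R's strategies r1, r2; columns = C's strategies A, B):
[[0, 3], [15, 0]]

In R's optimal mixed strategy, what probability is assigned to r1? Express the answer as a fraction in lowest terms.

5/6

Row minima are 0 and 0, so R's maximin is 0; column maxima are 15 and 3, so C's minimax is 3. These differ, so the equilibrium is in mixed strategies.
Let R play r1 with probability p. C is indifferent when 15(1−p) = 3p, giving p = 5/6.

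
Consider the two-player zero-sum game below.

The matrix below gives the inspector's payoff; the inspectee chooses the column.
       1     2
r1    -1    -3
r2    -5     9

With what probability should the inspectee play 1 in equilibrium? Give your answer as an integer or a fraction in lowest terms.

Row minima are -3 and -5, so the inspector's maximin is -3; column maxima are -1 and 9, so the inspectee's minimax is -1. These differ, so the equilibrium is in mixed strategies.
Let the inspectee play 1 with probability q. The inspector is indifferent when −q − 3(1−q) = −5q + 9(1−q), giving q = 3/4.

3/4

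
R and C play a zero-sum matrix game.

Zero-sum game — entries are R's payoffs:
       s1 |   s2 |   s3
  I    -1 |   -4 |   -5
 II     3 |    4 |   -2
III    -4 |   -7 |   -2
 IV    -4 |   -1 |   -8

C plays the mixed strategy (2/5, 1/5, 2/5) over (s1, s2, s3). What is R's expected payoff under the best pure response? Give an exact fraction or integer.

I: (-1)·(2/5) + (-4)·(1/5) + (-5)·(2/5) = -16/5.
II: (3)·(2/5) + (4)·(1/5) + (-2)·(2/5) = 6/5.
III: (-4)·(2/5) + (-7)·(1/5) + (-2)·(2/5) = -19/5.
IV: (-4)·(2/5) + (-1)·(1/5) + (-8)·(2/5) = -5.
The best pure response is II with expected payoff 6/5.

6/5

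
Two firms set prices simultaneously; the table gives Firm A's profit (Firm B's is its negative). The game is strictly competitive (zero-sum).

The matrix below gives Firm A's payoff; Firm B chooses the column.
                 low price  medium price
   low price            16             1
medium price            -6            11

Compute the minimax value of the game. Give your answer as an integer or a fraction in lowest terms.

91/16

Row minima are 1 and -6, so Firm A's maximin is 1; column maxima are 16 and 11, so Firm B's minimax is 11. These differ, so the equilibrium is in mixed strategies.
Let Firm A play low price with probability p. Firm B is indifferent when 16p − 6(1−p) = p + 11(1−p), giving p = 17/32.
Let Firm B play low price with probability q. Firm A is indifferent when 16q + (1−q) = −6q + 11(1−q), giving q = 5/16.
The value is 16·(5/16) + (1)·(11/16) = 91/16.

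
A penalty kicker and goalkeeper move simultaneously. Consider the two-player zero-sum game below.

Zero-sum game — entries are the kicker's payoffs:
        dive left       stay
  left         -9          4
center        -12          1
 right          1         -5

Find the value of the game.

Row center is strictly dominated by row left, so the kicker never plays it.
The remaining 2×2 game on (left, right) × (dive left, stay) has no saddle point. Let the kicker play left with probability p; indifference gives −9p + (1−p) = 4p − 5(1−p), so p = 6/19.
Similarly the goalkeeper's optimal q on dive left is 9/19, and the value is -9·(9/19) + (4)·(10/19) = -41/19.

-41/19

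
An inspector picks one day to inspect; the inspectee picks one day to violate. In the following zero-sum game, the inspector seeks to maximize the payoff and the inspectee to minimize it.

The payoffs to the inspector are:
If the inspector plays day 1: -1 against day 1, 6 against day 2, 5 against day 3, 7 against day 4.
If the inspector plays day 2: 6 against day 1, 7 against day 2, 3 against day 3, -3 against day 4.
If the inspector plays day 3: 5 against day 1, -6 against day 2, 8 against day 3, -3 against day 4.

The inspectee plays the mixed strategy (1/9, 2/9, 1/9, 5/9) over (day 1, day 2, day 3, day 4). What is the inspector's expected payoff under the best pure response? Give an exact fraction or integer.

day 1: (-1)·(1/9) + (6)·(2/9) + (5)·(1/9) + (7)·(5/9) = 17/3.
day 2: (6)·(1/9) + (7)·(2/9) + (3)·(1/9) + (-3)·(5/9) = 8/9.
day 3: (5)·(1/9) + (-6)·(2/9) + (8)·(1/9) + (-3)·(5/9) = -14/9.
The best pure response is day 1 with expected payoff 17/3.

17/3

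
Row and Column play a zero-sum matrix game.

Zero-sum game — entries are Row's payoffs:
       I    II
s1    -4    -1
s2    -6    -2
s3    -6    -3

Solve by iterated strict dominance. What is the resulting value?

-4

Row s2 is strictly dominated by row s1 (-4>-6, -1>-2); eliminate s2.
Row s3 is strictly dominated by row s1 (-4>-6, -1>-3); eliminate s3.
Column II is strictly dominated by I for Column (-4<-1); eliminate II.
Only (s1, I) remains, with payoff -4.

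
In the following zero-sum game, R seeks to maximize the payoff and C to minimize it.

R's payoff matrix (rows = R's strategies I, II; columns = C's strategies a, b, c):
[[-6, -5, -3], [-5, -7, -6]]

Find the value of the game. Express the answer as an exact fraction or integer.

Column c is strictly dominated by b for C (it gives R more in every row).
The remaining 2×2 game on (I, II) × (a, b) has no saddle point. Let R play I with probability p; indifference gives −6p − 5(1−p) = −5p − 7(1−p), so p = 2/3.
Similarly C's optimal q on a is 2/3, and the value is -6·(2/3) + (-5)·(1/3) = -17/3.

-17/3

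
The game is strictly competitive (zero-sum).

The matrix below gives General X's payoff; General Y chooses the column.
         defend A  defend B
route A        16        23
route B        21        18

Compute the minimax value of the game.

Row minima are 16 and 18, so General X's maximin is 18; column maxima are 21 and 23, so General Y's minimax is 21. These differ, so the equilibrium is in mixed strategies.
Let General X play route A with probability p. General Y is indifferent when 16p + 21(1−p) = 23p + 18(1−p), giving p = 3/10.
Let General Y play defend A with probability q. General X is indifferent when 16q + 23(1−q) = 21q + 18(1−q), giving q = 1/2.
The value is 16·(1/2) + (23)·(1/2) = 39/2.

39/2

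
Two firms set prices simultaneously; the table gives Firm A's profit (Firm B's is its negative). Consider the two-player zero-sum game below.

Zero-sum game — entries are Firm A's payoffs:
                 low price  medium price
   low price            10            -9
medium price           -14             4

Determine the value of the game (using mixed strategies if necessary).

Row minima are -9 and -14, so Firm A's maximin is -9; column maxima are 10 and 4, so Firm B's minimax is 4. These differ, so the equilibrium is in mixed strategies.
Let Firm A play low price with probability p. Firm B is indifferent when 10p − 14(1−p) = −9p + 4(1−p), giving p = 18/37.
Let Firm B play low price with probability q. Firm A is indifferent when 10q − 9(1−q) = −14q + 4(1−q), giving q = 13/37.
The value is 10·(13/37) + (-9)·(24/37) = -86/37.

-86/37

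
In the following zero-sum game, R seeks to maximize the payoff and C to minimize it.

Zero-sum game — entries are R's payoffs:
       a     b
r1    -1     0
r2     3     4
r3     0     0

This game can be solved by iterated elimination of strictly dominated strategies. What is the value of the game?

Row r3 is strictly dominated by row r2 (3>0, 4>0); eliminate r3.
Row r1 is strictly dominated by row r2 (3>-1, 4>0); eliminate r1.
Column b is strictly dominated by a for C (3<4); eliminate b.
Only (r2, a) remains, with payoff 3.

3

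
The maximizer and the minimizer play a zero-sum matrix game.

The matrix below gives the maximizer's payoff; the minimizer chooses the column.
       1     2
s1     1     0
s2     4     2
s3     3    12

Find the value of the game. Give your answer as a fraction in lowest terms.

42/11

Row s1 is strictly dominated by row s2, so the maximizer never plays it.
The remaining 2×2 game on (s2, s3) × (1, 2) has no saddle point. Let the maximizer play s2 with probability p; indifference gives 4p + 3(1−p) = 2p + 12(1−p), so p = 9/11.
Similarly the minimizer's optimal q on 1 is 10/11, and the value is 4·(10/11) + (2)·(1/11) = 42/11.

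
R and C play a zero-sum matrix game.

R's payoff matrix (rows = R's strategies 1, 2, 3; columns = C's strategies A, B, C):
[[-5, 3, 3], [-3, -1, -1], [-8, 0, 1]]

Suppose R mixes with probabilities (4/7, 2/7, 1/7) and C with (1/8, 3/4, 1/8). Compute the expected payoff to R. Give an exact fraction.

37/56

Against (1/8, 3/4, 1/8), each row's expected payoff is 1: 2; 2: -5/4; 3: -7/8.
Taking the (4/7, 2/7, 1/7)-weighted average: (4/7)·(2) + (2/7)·(-5/4) + (1/7)·(-7/8) = 37/56.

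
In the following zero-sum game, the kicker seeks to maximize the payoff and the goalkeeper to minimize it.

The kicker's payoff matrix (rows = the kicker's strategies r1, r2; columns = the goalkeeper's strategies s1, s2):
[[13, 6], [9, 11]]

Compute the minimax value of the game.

Row minima are 6 and 9, so the kicker's maximin is 9; column maxima are 13 and 11, so the goalkeeper's minimax is 11. These differ, so the equilibrium is in mixed strategies.
Let the kicker play r1 with probability p. The goalkeeper is indifferent when 13p + 9(1−p) = 6p + 11(1−p), giving p = 2/9.
Let the goalkeeper play s1 with probability q. The kicker is indifferent when 13q + 6(1−q) = 9q + 11(1−q), giving q = 5/9.
The value is 13·(5/9) + (6)·(4/9) = 89/9.

89/9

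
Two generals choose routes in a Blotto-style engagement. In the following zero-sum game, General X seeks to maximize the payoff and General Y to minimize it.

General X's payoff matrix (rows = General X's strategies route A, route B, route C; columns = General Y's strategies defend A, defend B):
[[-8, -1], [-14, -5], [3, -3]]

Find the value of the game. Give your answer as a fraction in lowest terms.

Row route B is strictly dominated by row route A, so General X never plays it.
The remaining 2×2 game on (route A, route C) × (defend A, defend B) has no saddle point. Let General X play route A with probability p; indifference gives −8p + 3(1−p) = −p − 3(1−p), so p = 6/13.
Similarly General Y's optimal q on defend A is 2/13, and the value is -8·(2/13) + (-1)·(11/13) = -27/13.

-27/13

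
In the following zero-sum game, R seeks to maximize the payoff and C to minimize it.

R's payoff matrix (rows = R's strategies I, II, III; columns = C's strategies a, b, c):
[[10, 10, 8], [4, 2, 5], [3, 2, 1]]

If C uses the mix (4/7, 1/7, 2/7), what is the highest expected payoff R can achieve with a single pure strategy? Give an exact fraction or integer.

I: (10)·(4/7) + (10)·(1/7) + (8)·(2/7) = 66/7.
II: (4)·(4/7) + (2)·(1/7) + (5)·(2/7) = 4.
III: (3)·(4/7) + (2)·(1/7) + (1)·(2/7) = 16/7.
The best pure response is I with expected payoff 66/7.

66/7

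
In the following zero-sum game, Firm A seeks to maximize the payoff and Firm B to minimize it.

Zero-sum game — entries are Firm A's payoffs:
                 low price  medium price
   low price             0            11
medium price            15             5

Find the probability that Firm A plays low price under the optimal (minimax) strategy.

10/21

Row minima are 0 and 5, so Firm A's maximin is 5; column maxima are 15 and 11, so Firm B's minimax is 11. These differ, so the equilibrium is in mixed strategies.
Let Firm A play low price with probability p. Firm B is indifferent when 15(1−p) = 11p + 5(1−p), giving p = 10/21.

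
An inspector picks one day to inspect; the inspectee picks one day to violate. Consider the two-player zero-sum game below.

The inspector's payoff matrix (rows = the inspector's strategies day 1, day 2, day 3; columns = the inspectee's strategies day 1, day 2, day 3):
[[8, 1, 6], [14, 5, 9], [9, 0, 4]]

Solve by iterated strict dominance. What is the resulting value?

Row day 3 is strictly dominated by row day 2 (14>9, 5>0, 9>4); eliminate day 3.
Row day 1 is strictly dominated by row day 2 (14>8, 5>1, 9>6); eliminate day 1.
Column day 3 is strictly dominated by day 2 for the inspectee (5<9); eliminate day 3.
Column day 1 is strictly dominated by day 2 for the inspectee (5<14); eliminate day 1.
Only (day 2, day 2) remains, with payoff 5.

5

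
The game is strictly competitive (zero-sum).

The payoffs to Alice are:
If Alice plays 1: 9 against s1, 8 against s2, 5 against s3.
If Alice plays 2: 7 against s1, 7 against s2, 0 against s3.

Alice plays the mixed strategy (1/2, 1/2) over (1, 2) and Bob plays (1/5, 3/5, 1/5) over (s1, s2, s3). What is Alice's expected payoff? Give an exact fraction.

Against (1/5, 3/5, 1/5), each row's expected payoff is 1: 38/5; 2: 28/5.
Taking the (1/2, 1/2)-weighted average: (1/2)·(38/5) + (1/2)·(28/5) = 33/5.

33/5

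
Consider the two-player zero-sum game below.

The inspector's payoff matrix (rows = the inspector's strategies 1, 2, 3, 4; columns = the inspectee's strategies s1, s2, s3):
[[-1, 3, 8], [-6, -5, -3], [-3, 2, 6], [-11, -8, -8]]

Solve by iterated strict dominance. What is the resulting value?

Column s3 is strictly dominated by s1 for the inspectee (-1<8, -6<-3, -3<6, -11<-8); eliminate s3.
Row 3 is strictly dominated by row 1 (-1>-3, 3>2); eliminate 3.
Column s2 is strictly dominated by s1 for the inspectee (-1<3, -6<-5, -11<-8); eliminate s2.
Row 2 is strictly dominated by row 1 (-1>-6); eliminate 2.
Row 4 is strictly dominated by row 1 (-1>-11); eliminate 4.
Only (1, s1) remains, with payoff -1.

-1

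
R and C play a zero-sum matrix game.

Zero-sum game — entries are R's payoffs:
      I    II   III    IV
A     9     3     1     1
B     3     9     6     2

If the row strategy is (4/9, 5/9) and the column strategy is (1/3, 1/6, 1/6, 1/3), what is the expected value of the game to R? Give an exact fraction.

Against (1/3, 1/6, 1/6, 1/3), each row's expected payoff is A: 4; B: 25/6.
Taking the (4/9, 5/9)-weighted average: (4/9)·(4) + (5/9)·(25/6) = 221/54.

221/54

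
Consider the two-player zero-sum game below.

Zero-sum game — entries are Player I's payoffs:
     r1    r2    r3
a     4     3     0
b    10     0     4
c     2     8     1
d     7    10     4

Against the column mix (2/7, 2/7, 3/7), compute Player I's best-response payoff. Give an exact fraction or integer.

46/7

a: (4)·(2/7) + (3)·(2/7) + (0)·(3/7) = 2.
b: (10)·(2/7) + (0)·(2/7) + (4)·(3/7) = 32/7.
c: (2)·(2/7) + (8)·(2/7) + (1)·(3/7) = 23/7.
d: (7)·(2/7) + (10)·(2/7) + (4)·(3/7) = 46/7.
The best pure response is d with expected payoff 46/7.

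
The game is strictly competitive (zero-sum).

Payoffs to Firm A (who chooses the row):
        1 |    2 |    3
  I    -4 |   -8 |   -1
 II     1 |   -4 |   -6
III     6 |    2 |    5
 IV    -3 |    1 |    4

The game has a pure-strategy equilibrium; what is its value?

Row minima: -8, -6, 2, -3 → Firm A's maximin is 2.
Column maxima: 6, 2, 5 → Firm B's minimax is 2.
They coincide at (III, 2), so the value is 2.

2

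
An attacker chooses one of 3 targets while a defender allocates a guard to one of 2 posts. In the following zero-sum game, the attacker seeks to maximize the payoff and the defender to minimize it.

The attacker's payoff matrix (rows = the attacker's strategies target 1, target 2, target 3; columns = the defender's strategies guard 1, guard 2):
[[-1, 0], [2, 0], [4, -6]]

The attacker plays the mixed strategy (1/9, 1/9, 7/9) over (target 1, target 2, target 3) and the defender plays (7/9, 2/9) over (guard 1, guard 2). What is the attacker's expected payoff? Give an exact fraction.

119/81

Against (7/9, 2/9), each row's expected payoff is target 1: -7/9; target 2: 14/9; target 3: 16/9.
Taking the (1/9, 1/9, 7/9)-weighted average: (1/9)·(-7/9) + (1/9)·(14/9) + (7/9)·(16/9) = 119/81.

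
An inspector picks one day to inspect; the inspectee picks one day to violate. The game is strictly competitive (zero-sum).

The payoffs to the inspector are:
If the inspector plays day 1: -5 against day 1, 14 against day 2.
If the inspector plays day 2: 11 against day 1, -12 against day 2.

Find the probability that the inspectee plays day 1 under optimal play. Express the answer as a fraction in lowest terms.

13/21

Row minima are -5 and -12, so the inspector's maximin is -5; column maxima are 11 and 14, so the inspectee's minimax is 11. These differ, so the equilibrium is in mixed strategies.
Let the inspectee play day 1 with probability q. The inspector is indifferent when −5q + 14(1−q) = 11q − 12(1−q), giving q = 13/21.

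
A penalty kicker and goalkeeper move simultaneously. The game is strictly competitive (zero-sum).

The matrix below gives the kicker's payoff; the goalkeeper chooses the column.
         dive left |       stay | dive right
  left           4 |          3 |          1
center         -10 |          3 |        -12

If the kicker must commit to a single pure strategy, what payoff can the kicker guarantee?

The worst-case payoff for each row is left: 1, center: -12.
The best of these is 1.

1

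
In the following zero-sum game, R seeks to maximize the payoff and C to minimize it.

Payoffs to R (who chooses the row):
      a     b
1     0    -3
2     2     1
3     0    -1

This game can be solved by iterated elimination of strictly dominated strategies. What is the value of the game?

Column a is strictly dominated by b for C (-3<0, 1<2, -1<0); eliminate a.
Row 1 is strictly dominated by row 2 (1>-3); eliminate 1.
Row 3 is strictly dominated by row 2 (1>-1); eliminate 3.
Only (2, b) remains, with payoff 1.

1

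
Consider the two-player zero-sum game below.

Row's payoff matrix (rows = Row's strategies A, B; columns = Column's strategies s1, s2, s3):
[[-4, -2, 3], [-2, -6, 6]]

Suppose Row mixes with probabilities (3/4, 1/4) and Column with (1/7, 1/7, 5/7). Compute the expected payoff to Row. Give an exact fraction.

Against (1/7, 1/7, 5/7), each row's expected payoff is A: 9/7; B: 22/7.
Taking the (3/4, 1/4)-weighted average: (3/4)·(9/7) + (1/4)·(22/7) = 7/4.

7/4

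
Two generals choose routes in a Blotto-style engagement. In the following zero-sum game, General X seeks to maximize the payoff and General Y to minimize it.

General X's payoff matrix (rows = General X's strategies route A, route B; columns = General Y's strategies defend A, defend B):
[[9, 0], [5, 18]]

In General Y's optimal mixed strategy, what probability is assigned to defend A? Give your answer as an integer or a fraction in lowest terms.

9/11

Row minima are 0 and 5, so General X's maximin is 5; column maxima are 9 and 18, so General Y's minimax is 9. These differ, so the equilibrium is in mixed strategies.
Let General Y play defend A with probability q. General X is indifferent when 9q = 5q + 18(1−q), giving q = 9/11.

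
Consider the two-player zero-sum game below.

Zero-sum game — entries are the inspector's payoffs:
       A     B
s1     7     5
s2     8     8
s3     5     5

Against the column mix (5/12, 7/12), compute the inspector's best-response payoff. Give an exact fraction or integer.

8

s1: (7)·(5/12) + (5)·(7/12) = 35/6.
s2: (8)·(5/12) + (8)·(7/12) = 8.
s3: (5)·(5/12) + (5)·(7/12) = 5.
The best pure response is s2 with expected payoff 8.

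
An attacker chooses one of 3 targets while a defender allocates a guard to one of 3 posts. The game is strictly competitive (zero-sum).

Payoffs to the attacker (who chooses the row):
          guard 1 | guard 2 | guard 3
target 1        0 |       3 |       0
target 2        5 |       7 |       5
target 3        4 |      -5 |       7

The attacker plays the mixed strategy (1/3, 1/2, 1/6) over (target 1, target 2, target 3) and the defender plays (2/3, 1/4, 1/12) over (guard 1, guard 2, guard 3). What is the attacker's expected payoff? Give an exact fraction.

10/3

Against (2/3, 1/4, 1/12), each row's expected payoff is target 1: 3/4; target 2: 11/2; target 3: 2.
Taking the (1/3, 1/2, 1/6)-weighted average: (1/3)·(3/4) + (1/2)·(11/2) + (1/6)·(2) = 10/3.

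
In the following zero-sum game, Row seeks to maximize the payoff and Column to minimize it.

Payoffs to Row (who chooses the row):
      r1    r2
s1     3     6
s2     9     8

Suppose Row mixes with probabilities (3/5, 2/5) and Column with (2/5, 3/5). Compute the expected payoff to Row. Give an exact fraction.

156/25

Against (2/5, 3/5), each row's expected payoff is s1: 24/5; s2: 42/5.
Taking the (3/5, 2/5)-weighted average: (3/5)·(24/5) + (2/5)·(42/5) = 156/25.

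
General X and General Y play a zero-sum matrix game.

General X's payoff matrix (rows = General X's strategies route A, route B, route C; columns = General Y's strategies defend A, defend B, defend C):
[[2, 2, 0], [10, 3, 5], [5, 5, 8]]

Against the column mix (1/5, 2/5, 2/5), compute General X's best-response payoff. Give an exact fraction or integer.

route A: (2)·(1/5) + (2)·(2/5) + (0)·(2/5) = 6/5.
route B: (10)·(1/5) + (3)·(2/5) + (5)·(2/5) = 26/5.
route C: (5)·(1/5) + (5)·(2/5) + (8)·(2/5) = 31/5.
The best pure response is route C with expected payoff 31/5.

31/5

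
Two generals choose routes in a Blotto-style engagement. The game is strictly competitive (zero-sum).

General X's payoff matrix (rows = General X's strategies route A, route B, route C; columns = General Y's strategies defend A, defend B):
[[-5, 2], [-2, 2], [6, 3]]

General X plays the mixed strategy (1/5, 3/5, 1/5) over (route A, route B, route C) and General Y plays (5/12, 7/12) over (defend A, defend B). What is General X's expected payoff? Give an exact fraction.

Against (5/12, 7/12), each row's expected payoff is route A: -11/12; route B: 1/3; route C: 17/4.
Taking the (1/5, 3/5, 1/5)-weighted average: (1/5)·(-11/12) + (3/5)·(1/3) + (1/5)·(17/4) = 13/15.

13/15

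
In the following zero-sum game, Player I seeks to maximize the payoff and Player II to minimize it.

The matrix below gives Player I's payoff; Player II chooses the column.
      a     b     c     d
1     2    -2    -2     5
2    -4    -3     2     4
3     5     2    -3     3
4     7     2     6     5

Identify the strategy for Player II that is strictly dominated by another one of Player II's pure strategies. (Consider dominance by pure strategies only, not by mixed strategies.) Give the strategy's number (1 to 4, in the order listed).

4

Player II prefers columns that give Player I less. Compare d with b: -2 < 5, -3 < 4, 2 < 3, 2 < 5.
So b strictly dominates d for Player II; d is strictly dominated.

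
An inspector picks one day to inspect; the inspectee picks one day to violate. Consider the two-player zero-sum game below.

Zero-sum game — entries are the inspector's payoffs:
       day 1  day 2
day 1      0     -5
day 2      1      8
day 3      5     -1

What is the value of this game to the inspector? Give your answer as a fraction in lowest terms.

41/13

Row day 1 is strictly dominated by row day 3, so the inspector never plays it.
The remaining 2×2 game on (day 2, day 3) × (day 1, day 2) has no saddle point. Let the inspector play day 2 with probability p; indifference gives p + 5(1−p) = 8p − (1−p), so p = 6/13.
Similarly the inspectee's optimal q on day 1 is 9/13, and the value is 1·(9/13) + (8)·(4/13) = 41/13.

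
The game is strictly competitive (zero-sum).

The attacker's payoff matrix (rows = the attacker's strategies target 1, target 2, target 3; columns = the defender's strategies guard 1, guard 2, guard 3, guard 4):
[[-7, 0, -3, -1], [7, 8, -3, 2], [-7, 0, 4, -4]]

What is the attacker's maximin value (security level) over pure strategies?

The worst-case payoff for each row is target 1: -7, target 2: -3, target 3: -7.
The best of these is -3.

-3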